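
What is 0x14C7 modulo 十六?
Convert 0x14C7 (hexadecimal) → 1×4096 + 4×256 + 12×16 + 7 = 5319 (decimal)
Convert 十六 (Chinese numeral) → 1×10 + 6 = 16 (decimal)
Compute 5319 mod 16 = 7
7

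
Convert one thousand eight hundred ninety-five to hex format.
Convert one thousand eight hundred ninety-five (English words) → 1×1000 + 8×100 + 95 = 1895 (decimal)
Convert 1895 (decimal) → 1895 = 7×256 + 6×16 + 7 → 0x767 (hexadecimal)
0x767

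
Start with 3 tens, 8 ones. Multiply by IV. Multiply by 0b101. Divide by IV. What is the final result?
Convert 3 tens, 8 ones (place-value notation) → 3×10 + 8 = 38 (decimal)
Start: 38
Convert IV (Roman numeral) → 4 (decimal)
38 × 4 = 152
Convert 0b101 (binary) → 4 + 1 = 5 (decimal)
152 × 5 = 760
Convert IV (Roman numeral) → 4 (decimal)
760 ÷ 4 = 190
190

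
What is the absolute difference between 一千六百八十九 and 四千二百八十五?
Convert 一千六百八十九 (Chinese numeral) → 1×1000 + 6×100 + 8×10 + 9 = 1689 (decimal)
Convert 四千二百八十五 (Chinese numeral) → 4×1000 + 2×100 + 8×10 + 5 = 4285 (decimal)
Compute |1689 - 4285| = 2596
2596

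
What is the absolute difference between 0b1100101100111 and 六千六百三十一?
Convert 0b1100101100111 (binary) → 4096 + 2048 + 256 + 64 + 32 + 4 + 2 + 1 = 6503 (decimal)
Convert 六千六百三十一 (Chinese numeral) → 6×1000 + 6×100 + 3×10 + 1 = 6631 (decimal)
Compute |6503 - 6631| = 128
128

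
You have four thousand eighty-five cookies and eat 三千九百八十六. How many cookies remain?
Convert four thousand eighty-five (English words) → 4×1000 + 85 = 4085 (decimal)
Convert 三千九百八十六 (Chinese numeral) → 3×1000 + 9×100 + 8×10 + 6 = 3986 (decimal)
Compute 4085 - 3986 = 99
99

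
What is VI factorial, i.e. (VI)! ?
Convert VI (Roman numeral) → 5 + 1 = 6 (decimal)
Compute 6! = 720
720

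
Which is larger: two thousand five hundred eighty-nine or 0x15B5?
Convert two thousand five hundred eighty-nine (English words) → 2×1000 + 5×100 + 89 = 2589 (decimal)
Convert 0x15B5 (hexadecimal) → 1×4096 + 5×256 + 11×16 + 5 = 5557 (decimal)
Compare 2589 vs 5557: larger = 5557
5557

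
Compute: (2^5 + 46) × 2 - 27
Convert 2^5 (power) → 32 (decimal)
Expression in decimal: (32 + 46) × 2 - 27
Parentheses first: 32 + 46 = 78
Multiply: 78 × 2 = 156
Subtract: 156 - 27 = 129
129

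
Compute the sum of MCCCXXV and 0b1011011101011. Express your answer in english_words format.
Convert MCCCXXV (Roman numeral) → 1000 + 100 + 100 + 100 + 10 + 10 + 5 = 1325 (decimal)
Convert 0b1011011101011 (binary) → 4096 + 1024 + 512 + 128 + 64 + 32 + 8 + 2 + 1 = 5867 (decimal)
Compute 1325 + 5867 = 7192
Convert 7192 (decimal) → 7192 = 7×1000 + 1×100 + 92 → seven thousand one hundred ninety-two (English words)
seven thousand one hundred ninety-two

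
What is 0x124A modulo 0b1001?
Convert 0x124A (hexadecimal) → 1×4096 + 2×256 + 4×16 + 10 = 4682 (decimal)
Convert 0b1001 (binary) → 8 + 1 = 9 (decimal)
Compute 4682 mod 9 = 2
2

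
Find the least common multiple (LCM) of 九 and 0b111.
Convert 九 (Chinese numeral) → 9 (decimal)
Convert 0b111 (binary) → 4 + 2 + 1 = 7 (decimal)
Compute lcm(9, 7) = 63
63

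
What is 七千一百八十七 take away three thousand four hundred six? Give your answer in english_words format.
Convert 七千一百八十七 (Chinese numeral) → 7×1000 + 1×100 + 8×10 + 7 = 7187 (decimal)
Convert three thousand four hundred six (English words) → 3×1000 + 4×100 + 6 = 3406 (decimal)
Compute 7187 - 3406 = 3781
Convert 3781 (decimal) → 3781 = 3×1000 + 7×100 + 81 → three thousand seven hundred eighty-one (English words)
three thousand seven hundred eighty-one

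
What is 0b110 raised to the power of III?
Convert 0b110 (binary) → 4 + 2 = 6 (decimal)
Convert III (Roman numeral) → 1 + 1 + 1 = 3 (decimal)
Compute 6 ^ 3 = 216
216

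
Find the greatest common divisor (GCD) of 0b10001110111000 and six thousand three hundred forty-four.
Convert 0b10001110111000 (binary) → 8192 + 512 + 256 + 128 + 32 + 16 + 8 = 9144 (decimal)
Convert six thousand three hundred forty-four (English words) → 6×1000 + 3×100 + 44 = 6344 (decimal)
Compute gcd(9144, 6344) = 8
8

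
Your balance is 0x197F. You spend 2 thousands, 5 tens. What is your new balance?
Convert 0x197F (hexadecimal) → 1×4096 + 9×256 + 7×16 + 15 = 6527 (decimal)
Convert 2 thousands, 5 tens (place-value notation) → 2×1000 + 5×10 = 2050 (decimal)
Compute 6527 - 2050 = 4477
4477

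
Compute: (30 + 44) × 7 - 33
Parentheses first: 30 + 44 = 74
Multiply: 74 × 7 = 518
Subtract: 518 - 33 = 485
485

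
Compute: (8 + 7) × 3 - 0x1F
Convert 0x1F (hexadecimal) → 1×16 + 15 = 31 (decimal)
Expression in decimal: (8 + 7) × 3 - 31
Parentheses first: 8 + 7 = 15
Multiply: 15 × 3 = 45
Subtract: 45 - 31 = 14
14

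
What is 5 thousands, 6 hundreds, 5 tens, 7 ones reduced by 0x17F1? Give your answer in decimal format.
Convert 5 thousands, 6 hundreds, 5 tens, 7 ones (place-value notation) → 5×1000 + 6×100 + 5×10 + 7 = 5657 (decimal)
Convert 0x17F1 (hexadecimal) → 1×4096 + 7×256 + 15×16 + 1 = 6129 (decimal)
Compute 5657 - 6129 = -472
-472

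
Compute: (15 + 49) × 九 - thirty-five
Convert 九 (Chinese numeral) → 9 (decimal)
Convert thirty-five (English words) → 35 (decimal)
Expression in decimal: (15 + 49) × 9 - 35
Parentheses first: 15 + 49 = 64
Multiply: 64 × 9 = 576
Subtract: 576 - 35 = 541
541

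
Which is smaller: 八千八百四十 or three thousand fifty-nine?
Convert 八千八百四十 (Chinese numeral) → 8×1000 + 8×100 + 4×10 = 8840 (decimal)
Convert three thousand fifty-nine (English words) → 3×1000 + 59 = 3059 (decimal)
Compare 8840 vs 3059: smaller = 3059
3059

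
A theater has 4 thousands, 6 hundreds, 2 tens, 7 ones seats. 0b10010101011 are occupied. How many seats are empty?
Convert 4 thousands, 6 hundreds, 2 tens, 7 ones (place-value notation) → 4×1000 + 6×100 + 2×10 + 7 = 4627 (decimal)
Convert 0b10010101011 (binary) → 1024 + 128 + 32 + 8 + 2 + 1 = 1195 (decimal)
Compute 4627 - 1195 = 3432
3432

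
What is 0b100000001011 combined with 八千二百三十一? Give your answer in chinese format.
Convert 0b100000001011 (binary) → 2048 + 8 + 2 + 1 = 2059 (decimal)
Convert 八千二百三十一 (Chinese numeral) → 8×1000 + 2×100 + 3×10 + 1 = 8231 (decimal)
Compute 2059 + 8231 = 10290
Convert 10290 (decimal) → 10290 = 1×10000 + 2×100 + 9×10 → 一万零二百九十 (Chinese numeral)
一万零二百九十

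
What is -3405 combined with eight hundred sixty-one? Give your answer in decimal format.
Convert eight hundred sixty-one (English words) → 8×100 + 61 = 861 (decimal)
Compute -3405 + 861 = -2544
-2544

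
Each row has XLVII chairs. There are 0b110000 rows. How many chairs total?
Convert XLVII (Roman numeral) → 40 + 5 + 1 + 1 = 47 (decimal)
Convert 0b110000 (binary) → 32 + 16 = 48 (decimal)
Compute 47 × 48 = 2256
2256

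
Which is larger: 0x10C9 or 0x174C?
Convert 0x10C9 (hexadecimal) → 1×4096 + 12×16 + 9 = 4297 (decimal)
Convert 0x174C (hexadecimal) → 1×4096 + 7×256 + 4×16 + 12 = 5964 (decimal)
Compare 4297 vs 5964: larger = 5964
5964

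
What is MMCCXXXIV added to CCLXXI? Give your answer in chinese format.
Convert MMCCXXXIV (Roman numeral) → 1000 + 1000 + 100 + 100 + 10 + 10 + 10 + 4 = 2234 (decimal)
Convert CCLXXI (Roman numeral) → 100 + 100 + 50 + 10 + 10 + 1 = 271 (decimal)
Compute 2234 + 271 = 2505
Convert 2505 (decimal) → 2505 = 2×1000 + 5×100 + 5 → 二千五百零五 (Chinese numeral)
二千五百零五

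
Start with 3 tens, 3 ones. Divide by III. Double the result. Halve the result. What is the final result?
Convert 3 tens, 3 ones (place-value notation) → 3×10 + 3 = 33 (decimal)
Start: 33
Convert III (Roman numeral) → 1 + 1 + 1 = 3 (decimal)
33 ÷ 3 = 11
11 × 2 = 22
22 ÷ 2 = 11
11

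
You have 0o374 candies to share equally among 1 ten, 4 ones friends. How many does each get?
Convert 0o374 (octal) → 3×64 + 7×8 + 4 = 252 (decimal)
Convert 1 ten, 4 ones (place-value notation) → 1×10 + 4 = 14 (decimal)
Compute 252 ÷ 14 = 18
18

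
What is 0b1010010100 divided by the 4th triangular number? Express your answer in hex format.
Convert 0b1010010100 (binary) → 512 + 128 + 16 + 4 = 660 (decimal)
Convert the 4th triangular number (triangular index) → 4×5/2 = 10 (decimal)
Compute 660 ÷ 10 = 66
Convert 66 (decimal) → 66 = 4×16 + 2 → 0x42 (hexadecimal)
0x42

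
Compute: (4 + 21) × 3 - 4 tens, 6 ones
Convert 4 tens, 6 ones (place-value notation) → 4×10 + 6 = 46 (decimal)
Expression in decimal: (4 + 21) × 3 - 46
Parentheses first: 4 + 21 = 25
Multiply: 25 × 3 = 75
Subtract: 75 - 46 = 29
29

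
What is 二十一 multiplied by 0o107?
Convert 二十一 (Chinese numeral) → 2×10 + 1 = 21 (decimal)
Convert 0o107 (octal) → 1×64 + 7 = 71 (decimal)
Compute 21 × 71 = 1491
1491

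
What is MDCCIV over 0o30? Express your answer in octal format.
Convert MDCCIV (Roman numeral) → 1000 + 500 + 100 + 100 + 4 = 1704 (decimal)
Convert 0o30 (octal) → 3×8 = 24 (decimal)
Compute 1704 ÷ 24 = 71
Convert 71 (decimal) → 71 = 1×64 + 7 → 0o107 (octal)
0o107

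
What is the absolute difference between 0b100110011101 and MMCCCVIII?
Convert 0b100110011101 (binary) → 2048 + 256 + 128 + 16 + 8 + 4 + 1 = 2461 (decimal)
Convert MMCCCVIII (Roman numeral) → 1000 + 1000 + 100 + 100 + 100 + 5 + 1 + 1 + 1 = 2308 (decimal)
Compute |2461 - 2308| = 153
153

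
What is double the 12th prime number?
The 12th prime number = 37
Compute 37 × 2 = 74
74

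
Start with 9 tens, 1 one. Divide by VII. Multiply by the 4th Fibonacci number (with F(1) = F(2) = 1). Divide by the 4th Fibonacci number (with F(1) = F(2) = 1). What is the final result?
Convert 9 tens, 1 one (place-value notation) → 9×10 + 1 = 91 (decimal)
Start: 91
Convert VII (Roman numeral) → 5 + 1 + 1 = 7 (decimal)
91 ÷ 7 = 13
Convert the 4th Fibonacci number (with F(1) = F(2) = 1) (Fibonacci index) → 1, 1, 2, 3 → 3 (decimal)
13 × 3 = 39
Convert the 4th Fibonacci number (with F(1) = F(2) = 1) (Fibonacci index) → 1, 1, 2, 3 → 3 (decimal)
39 ÷ 3 = 13
13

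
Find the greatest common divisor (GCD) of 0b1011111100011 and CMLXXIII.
Convert 0b1011111100011 (binary) → 4096 + 1024 + 512 + 256 + 128 + 64 + 32 + 2 + 1 = 6115 (decimal)
Convert CMLXXIII (Roman numeral) → 900 + 50 + 10 + 10 + 1 + 1 + 1 = 973 (decimal)
Compute gcd(6115, 973) = 1
1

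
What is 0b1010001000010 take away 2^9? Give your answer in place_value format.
Convert 0b1010001000010 (binary) → 4096 + 1024 + 64 + 2 = 5186 (decimal)
Convert 2^9 (power) → 512 (decimal)
Compute 5186 - 512 = 4674
Convert 4674 (decimal) → 4674 = 4×1000 + 6×100 + 7×10 + 4 → 4 thousands, 6 hundreds, 7 tens, 4 ones (place-value notation)
4 thousands, 6 hundreds, 7 tens, 4 ones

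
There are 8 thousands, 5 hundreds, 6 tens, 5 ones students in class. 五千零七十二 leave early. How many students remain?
Convert 8 thousands, 5 hundreds, 6 tens, 5 ones (place-value notation) → 8×1000 + 5×100 + 6×10 + 5 = 8565 (decimal)
Convert 五千零七十二 (Chinese numeral) → 5×1000 + 7×10 + 2 = 5072 (decimal)
Compute 8565 - 5072 = 3493
3493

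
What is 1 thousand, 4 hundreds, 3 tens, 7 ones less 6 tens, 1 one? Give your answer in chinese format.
Convert 1 thousand, 4 hundreds, 3 tens, 7 ones (place-value notation) → 1×1000 + 4×100 + 3×10 + 7 = 1437 (decimal)
Convert 6 tens, 1 one (place-value notation) → 6×10 + 1 = 61 (decimal)
Compute 1437 - 61 = 1376
Convert 1376 (decimal) → 1376 = 1×1000 + 3×100 + 7×10 + 6 → 一千三百七十六 (Chinese numeral)
一千三百七十六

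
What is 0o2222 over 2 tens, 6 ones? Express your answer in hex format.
Convert 0o2222 (octal) → 2×512 + 2×64 + 2×8 + 2 = 1170 (decimal)
Convert 2 tens, 6 ones (place-value notation) → 2×10 + 6 = 26 (decimal)
Compute 1170 ÷ 26 = 45
Convert 45 (decimal) → 45 = 2×16 + 13 → 0x2D (hexadecimal)
0x2D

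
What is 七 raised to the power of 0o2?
Convert 七 (Chinese numeral) → 7 (decimal)
Convert 0o2 (octal) → 2 (decimal)
Compute 7 ^ 2 = 49
49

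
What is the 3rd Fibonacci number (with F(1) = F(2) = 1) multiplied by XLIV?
Convert the 3rd Fibonacci number (with F(1) = F(2) = 1) (Fibonacci index) → 1, 1, 2 → 2 (decimal)
Convert XLIV (Roman numeral) → 40 + 4 = 44 (decimal)
Compute 2 × 44 = 88
88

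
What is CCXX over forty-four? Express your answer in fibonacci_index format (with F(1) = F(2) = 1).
Convert CCXX (Roman numeral) → 100 + 100 + 10 + 10 = 220 (decimal)
Convert forty-four (English words) → 44 (decimal)
Compute 220 ÷ 44 = 5
Convert 5 (decimal) → 1, 1, 2, 3, 5 → the 5th Fibonacci number (Fibonacci index)
the 5th Fibonacci number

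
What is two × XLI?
Convert two (English words) → 2 (decimal)
Convert XLI (Roman numeral) → 40 + 1 = 41 (decimal)
Compute 2 × 41 = 82
82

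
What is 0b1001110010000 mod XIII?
Convert 0b1001110010000 (binary) → 4096 + 512 + 256 + 128 + 16 = 5008 (decimal)
Convert XIII (Roman numeral) → 10 + 1 + 1 + 1 = 13 (decimal)
Compute 5008 mod 13 = 3
3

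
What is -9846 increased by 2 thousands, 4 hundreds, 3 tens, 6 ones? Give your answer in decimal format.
Convert 2 thousands, 4 hundreds, 3 tens, 6 ones (place-value notation) → 2×1000 + 4×100 + 3×10 + 6 = 2436 (decimal)
Compute -9846 + 2436 = -7410
-7410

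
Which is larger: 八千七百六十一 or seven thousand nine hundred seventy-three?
Convert 八千七百六十一 (Chinese numeral) → 8×1000 + 7×100 + 6×10 + 1 = 8761 (decimal)
Convert seven thousand nine hundred seventy-three (English words) → 7×1000 + 9×100 + 73 = 7973 (decimal)
Compare 8761 vs 7973: larger = 8761
8761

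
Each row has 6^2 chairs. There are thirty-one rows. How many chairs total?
Convert 6^2 (power) → 36 (decimal)
Convert thirty-one (English words) → 31 (decimal)
Compute 36 × 31 = 1116
1116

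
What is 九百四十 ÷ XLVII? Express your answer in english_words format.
Convert 九百四十 (Chinese numeral) → 9×100 + 4×10 = 940 (decimal)
Convert XLVII (Roman numeral) → 40 + 5 + 1 + 1 = 47 (decimal)
Compute 940 ÷ 47 = 20
Convert 20 (decimal) → twenty (English words)
twenty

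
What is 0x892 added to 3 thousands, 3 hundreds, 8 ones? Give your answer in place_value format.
Convert 0x892 (hexadecimal) → 8×256 + 9×16 + 2 = 2194 (decimal)
Convert 3 thousands, 3 hundreds, 8 ones (place-value notation) → 3×1000 + 3×100 + 8 = 3308 (decimal)
Compute 2194 + 3308 = 5502
Convert 5502 (decimal) → 5502 = 5×1000 + 5×100 + 2 → 5 thousands, 5 hundreds, 2 ones (place-value notation)
5 thousands, 5 hundreds, 2 ones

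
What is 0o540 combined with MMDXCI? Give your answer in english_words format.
Convert 0o540 (octal) → 5×64 + 4×8 = 352 (decimal)
Convert MMDXCI (Roman numeral) → 1000 + 1000 + 500 + 90 + 1 = 2591 (decimal)
Compute 352 + 2591 = 2943
Convert 2943 (decimal) → 2943 = 2×1000 + 9×100 + 43 → two thousand nine hundred forty-three (English words)
two thousand nine hundred forty-three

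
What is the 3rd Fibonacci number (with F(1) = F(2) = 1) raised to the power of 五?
Convert the 3rd Fibonacci number (with F(1) = F(2) = 1) (Fibonacci index) → 1, 1, 2 → 2 (decimal)
Convert 五 (Chinese numeral) → 5 (decimal)
Compute 2 ^ 5 = 32
32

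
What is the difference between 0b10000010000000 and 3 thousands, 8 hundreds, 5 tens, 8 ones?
Convert 0b10000010000000 (binary) → 8192 + 128 = 8320 (decimal)
Convert 3 thousands, 8 hundreds, 5 tens, 8 ones (place-value notation) → 3×1000 + 8×100 + 5×10 + 8 = 3858 (decimal)
Difference: |8320 - 3858| = 4462
4462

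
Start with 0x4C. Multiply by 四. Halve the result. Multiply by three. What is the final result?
Convert 0x4C (hexadecimal) → 4×16 + 12 = 76 (decimal)
Start: 76
Convert 四 (Chinese numeral) → 4 (decimal)
76 × 4 = 304
304 ÷ 2 = 152
Convert three (English words) → 3 (decimal)
152 × 3 = 456
456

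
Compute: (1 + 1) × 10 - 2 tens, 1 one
Convert 2 tens, 1 one (place-value notation) → 2×10 + 1 = 21 (decimal)
Expression in decimal: (1 + 1) × 10 - 21
Parentheses first: 1 + 1 = 2
Multiply: 2 × 10 = 20
Subtract: 20 - 21 = -1
-1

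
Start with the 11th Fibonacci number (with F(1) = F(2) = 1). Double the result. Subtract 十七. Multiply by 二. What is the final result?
Convert the 11th Fibonacci number (with F(1) = F(2) = 1) (Fibonacci index) → 1, 1, 2, 3, 5, 8, 13, 21, 34, 55, 89 → 89 (decimal)
Start: 89
89 × 2 = 178
Convert 十七 (Chinese numeral) → 1×10 + 7 = 17 (decimal)
178 - 17 = 161
Convert 二 (Chinese numeral) → 2 (decimal)
161 × 2 = 322
322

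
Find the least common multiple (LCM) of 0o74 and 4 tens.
Convert 0o74 (octal) → 7×8 + 4 = 60 (decimal)
Convert 4 tens (place-value notation) → 4×10 = 40 (decimal)
Compute lcm(60, 40) = 120
120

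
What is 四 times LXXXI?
Convert 四 (Chinese numeral) → 4 (decimal)
Convert LXXXI (Roman numeral) → 50 + 10 + 10 + 10 + 1 = 81 (decimal)
Compute 4 × 81 = 324
324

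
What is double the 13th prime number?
The 13th prime number = 41
Compute 41 × 2 = 82
82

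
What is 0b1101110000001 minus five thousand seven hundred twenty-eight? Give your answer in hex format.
Convert 0b1101110000001 (binary) → 4096 + 2048 + 512 + 256 + 128 + 1 = 7041 (decimal)
Convert five thousand seven hundred twenty-eight (English words) → 5×1000 + 7×100 + 28 = 5728 (decimal)
Compute 7041 - 5728 = 1313
Convert 1313 (decimal) → 1313 = 5×256 + 2×16 + 1 → 0x521 (hexadecimal)
0x521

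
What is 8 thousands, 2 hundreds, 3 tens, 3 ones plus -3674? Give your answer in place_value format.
Convert 8 thousands, 2 hundreds, 3 tens, 3 ones (place-value notation) → 8×1000 + 2×100 + 3×10 + 3 = 8233 (decimal)
Compute 8233 + -3674 = 4559
Convert 4559 (decimal) → 4559 = 4×1000 + 5×100 + 5×10 + 9 → 4 thousands, 5 hundreds, 5 tens, 9 ones (place-value notation)
4 thousands, 5 hundreds, 5 tens, 9 ones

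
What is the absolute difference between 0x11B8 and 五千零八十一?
Convert 0x11B8 (hexadecimal) → 1×4096 + 1×256 + 11×16 + 8 = 4536 (decimal)
Convert 五千零八十一 (Chinese numeral) → 5×1000 + 8×10 + 1 = 5081 (decimal)
Compute |4536 - 5081| = 545
545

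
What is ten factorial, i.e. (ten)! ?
Convert ten (English words) → 10 (decimal)
Compute 10! = 3628800
3628800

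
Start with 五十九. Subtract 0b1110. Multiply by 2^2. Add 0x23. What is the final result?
Convert 五十九 (Chinese numeral) → 5×10 + 9 = 59 (decimal)
Start: 59
Convert 0b1110 (binary) → 8 + 4 + 2 = 14 (decimal)
59 - 14 = 45
Convert 2^2 (power) → 4 (decimal)
45 × 4 = 180
Convert 0x23 (hexadecimal) → 2×16 + 3 = 35 (decimal)
180 + 35 = 215
215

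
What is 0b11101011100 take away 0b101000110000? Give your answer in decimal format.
Convert 0b11101011100 (binary) → 1024 + 512 + 256 + 64 + 16 + 8 + 4 = 1884 (decimal)
Convert 0b101000110000 (binary) → 2048 + 512 + 32 + 16 = 2608 (decimal)
Compute 1884 - 2608 = -724
-724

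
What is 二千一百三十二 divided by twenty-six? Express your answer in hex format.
Convert 二千一百三十二 (Chinese numeral) → 2×1000 + 1×100 + 3×10 + 2 = 2132 (decimal)
Convert twenty-six (English words) → 26 (decimal)
Compute 2132 ÷ 26 = 82
Convert 82 (decimal) → 82 = 5×16 + 2 → 0x52 (hexadecimal)
0x52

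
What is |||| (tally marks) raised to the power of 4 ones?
Convert |||| (tally marks) → 4 (decimal)
Convert 4 ones (place-value notation) → 4 (decimal)
Compute 4 ^ 4 = 256
256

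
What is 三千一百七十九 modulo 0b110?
Convert 三千一百七十九 (Chinese numeral) → 3×1000 + 1×100 + 7×10 + 9 = 3179 (decimal)
Convert 0b110 (binary) → 4 + 2 = 6 (decimal)
Compute 3179 mod 6 = 5
5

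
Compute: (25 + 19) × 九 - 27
Convert 九 (Chinese numeral) → 9 (decimal)
Expression in decimal: (25 + 19) × 9 - 27
Parentheses first: 25 + 19 = 44
Multiply: 44 × 9 = 396
Subtract: 396 - 27 = 369
369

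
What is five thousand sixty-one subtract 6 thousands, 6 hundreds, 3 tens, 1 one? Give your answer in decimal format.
Convert five thousand sixty-one (English words) → 5×1000 + 61 = 5061 (decimal)
Convert 6 thousands, 6 hundreds, 3 tens, 1 one (place-value notation) → 6×1000 + 6×100 + 3×10 + 1 = 6631 (decimal)
Compute 5061 - 6631 = -1570
-1570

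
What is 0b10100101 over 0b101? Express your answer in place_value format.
Convert 0b10100101 (binary) → 128 + 32 + 4 + 1 = 165 (decimal)
Convert 0b101 (binary) → 4 + 1 = 5 (decimal)
Compute 165 ÷ 5 = 33
Convert 33 (decimal) → 33 = 3×10 + 3 → 3 tens, 3 ones (place-value notation)
3 tens, 3 ones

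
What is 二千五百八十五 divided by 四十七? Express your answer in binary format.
Convert 二千五百八十五 (Chinese numeral) → 2×1000 + 5×100 + 8×10 + 5 = 2585 (decimal)
Convert 四十七 (Chinese numeral) → 4×10 + 7 = 47 (decimal)
Compute 2585 ÷ 47 = 55
Convert 55 (decimal) → 55 = 32 + 16 + 4 + 2 + 1 → 0b110111 (binary)
0b110111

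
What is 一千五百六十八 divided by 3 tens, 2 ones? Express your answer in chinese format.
Convert 一千五百六十八 (Chinese numeral) → 1×1000 + 5×100 + 6×10 + 8 = 1568 (decimal)
Convert 3 tens, 2 ones (place-value notation) → 3×10 + 2 = 32 (decimal)
Compute 1568 ÷ 32 = 49
Convert 49 (decimal) → 49 = 4×10 + 9 → 四十九 (Chinese numeral)
四十九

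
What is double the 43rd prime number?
The 43rd prime number = 191
Compute 191 × 2 = 382
382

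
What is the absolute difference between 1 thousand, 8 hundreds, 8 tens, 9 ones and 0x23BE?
Convert 1 thousand, 8 hundreds, 8 tens, 9 ones (place-value notation) → 1×1000 + 8×100 + 8×10 + 9 = 1889 (decimal)
Convert 0x23BE (hexadecimal) → 2×4096 + 3×256 + 11×16 + 14 = 9150 (decimal)
Compute |1889 - 9150| = 7261
7261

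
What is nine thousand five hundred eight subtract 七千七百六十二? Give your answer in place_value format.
Convert nine thousand five hundred eight (English words) → 9×1000 + 5×100 + 8 = 9508 (decimal)
Convert 七千七百六十二 (Chinese numeral) → 7×1000 + 7×100 + 6×10 + 2 = 7762 (decimal)
Compute 9508 - 7762 = 1746
Convert 1746 (decimal) → 1746 = 1×1000 + 7×100 + 4×10 + 6 → 1 thousand, 7 hundreds, 4 tens, 6 ones (place-value notation)
1 thousand, 7 hundreds, 4 tens, 6 ones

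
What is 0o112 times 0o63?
Convert 0o112 (octal) → 1×64 + 1×8 + 2 = 74 (decimal)
Convert 0o63 (octal) → 6×8 + 3 = 51 (decimal)
Compute 74 × 51 = 3774
3774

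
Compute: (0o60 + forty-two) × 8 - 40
Convert 0o60 (octal) → 6×8 = 48 (decimal)
Convert forty-two (English words) → 42 (decimal)
Expression in decimal: (48 + 42) × 8 - 40
Parentheses first: 48 + 42 = 90
Multiply: 90 × 8 = 720
Subtract: 720 - 40 = 680
680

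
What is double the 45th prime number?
The 45th prime number = 197
Compute 197 × 2 = 394
394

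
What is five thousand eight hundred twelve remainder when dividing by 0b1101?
Convert five thousand eight hundred twelve (English words) → 5×1000 + 8×100 + 12 = 5812 (decimal)
Convert 0b1101 (binary) → 8 + 4 + 1 = 13 (decimal)
Compute 5812 mod 13 = 1
1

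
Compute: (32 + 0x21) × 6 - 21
Convert 0x21 (hexadecimal) → 2×16 + 1 = 33 (decimal)
Expression in decimal: (32 + 33) × 6 - 21
Parentheses first: 32 + 33 = 65
Multiply: 65 × 6 = 390
Subtract: 390 - 21 = 369
369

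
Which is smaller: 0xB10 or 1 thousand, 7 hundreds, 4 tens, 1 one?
Convert 0xB10 (hexadecimal) → 11×256 + 1×16 = 2832 (decimal)
Convert 1 thousand, 7 hundreds, 4 tens, 1 one (place-value notation) → 1×1000 + 7×100 + 4×10 + 1 = 1741 (decimal)
Compare 2832 vs 1741: smaller = 1741
1741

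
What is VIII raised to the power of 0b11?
Convert VIII (Roman numeral) → 5 + 1 + 1 + 1 = 8 (decimal)
Convert 0b11 (binary) → 2 + 1 = 3 (decimal)
Compute 8 ^ 3 = 512
512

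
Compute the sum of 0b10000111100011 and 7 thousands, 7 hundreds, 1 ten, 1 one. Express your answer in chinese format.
Convert 0b10000111100011 (binary) → 8192 + 256 + 128 + 64 + 32 + 2 + 1 = 8675 (decimal)
Convert 7 thousands, 7 hundreds, 1 ten, 1 one (place-value notation) → 7×1000 + 7×100 + 1×10 + 1 = 7711 (decimal)
Compute 8675 + 7711 = 16386
Convert 16386 (decimal) → 16386 = 1×10000 + 6×1000 + 3×100 + 8×10 + 6 → 一万六千三百八十六 (Chinese numeral)
一万六千三百八十六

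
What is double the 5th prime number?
The 5th prime number = 11
Compute 11 × 2 = 22
22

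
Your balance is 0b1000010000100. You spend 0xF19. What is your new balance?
Convert 0b1000010000100 (binary) → 4096 + 128 + 4 = 4228 (decimal)
Convert 0xF19 (hexadecimal) → 15×256 + 1×16 + 9 = 3865 (decimal)
Compute 4228 - 3865 = 363
363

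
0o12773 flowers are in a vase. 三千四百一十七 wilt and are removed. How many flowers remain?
Convert 0o12773 (octal) → 1×4096 + 2×512 + 7×64 + 7×8 + 3 = 5627 (decimal)
Convert 三千四百一十七 (Chinese numeral) → 3×1000 + 4×100 + 1×10 + 7 = 3417 (decimal)
Compute 5627 - 3417 = 2210
2210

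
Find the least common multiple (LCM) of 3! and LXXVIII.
Convert 3! (factorial) → 6 (decimal)
Convert LXXVIII (Roman numeral) → 50 + 10 + 10 + 5 + 1 + 1 + 1 = 78 (decimal)
Compute lcm(6, 78) = 78
78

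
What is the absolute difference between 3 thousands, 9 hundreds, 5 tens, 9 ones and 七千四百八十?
Convert 3 thousands, 9 hundreds, 5 tens, 9 ones (place-value notation) → 3×1000 + 9×100 + 5×10 + 9 = 3959 (decimal)
Convert 七千四百八十 (Chinese numeral) → 7×1000 + 4×100 + 8×10 = 7480 (decimal)
Compute |3959 - 7480| = 3521
3521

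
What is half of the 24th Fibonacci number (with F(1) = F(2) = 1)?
The 24th Fibonacci number (with F(1) = F(2) = 1) = 46368
Compute 46368 ÷ 2 = 23184
23184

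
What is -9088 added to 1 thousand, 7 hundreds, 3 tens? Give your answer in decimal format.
Convert 1 thousand, 7 hundreds, 3 tens (place-value notation) → 1×1000 + 7×100 + 3×10 = 1730 (decimal)
Compute -9088 + 1730 = -7358
-7358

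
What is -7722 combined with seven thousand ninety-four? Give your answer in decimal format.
Convert seven thousand ninety-four (English words) → 7×1000 + 94 = 7094 (decimal)
Compute -7722 + 7094 = -628
-628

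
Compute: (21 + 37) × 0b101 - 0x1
Convert 0b101 (binary) → 4 + 1 = 5 (decimal)
Convert 0x1 (hexadecimal) → 1 (decimal)
Expression in decimal: (21 + 37) × 5 - 1
Parentheses first: 21 + 37 = 58
Multiply: 58 × 5 = 290
Subtract: 290 - 1 = 289
289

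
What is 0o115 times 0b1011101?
Convert 0o115 (octal) → 1×64 + 1×8 + 5 = 77 (decimal)
Convert 0b1011101 (binary) → 64 + 16 + 8 + 4 + 1 = 93 (decimal)
Compute 77 × 93 = 7161
7161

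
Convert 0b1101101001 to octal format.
Convert 0b1101101001 (binary) → 512 + 256 + 64 + 32 + 8 + 1 = 873 (decimal)
Convert 873 (decimal) → 873 = 1×512 + 5×64 + 5×8 + 1 → 0o1551 (octal)
0o1551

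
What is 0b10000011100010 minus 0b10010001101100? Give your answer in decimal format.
Convert 0b10000011100010 (binary) → 8192 + 128 + 64 + 32 + 2 = 8418 (decimal)
Convert 0b10010001101100 (binary) → 8192 + 1024 + 64 + 32 + 8 + 4 = 9324 (decimal)
Compute 8418 - 9324 = -906
-906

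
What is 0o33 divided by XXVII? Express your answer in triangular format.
Convert 0o33 (octal) → 3×8 + 3 = 27 (decimal)
Convert XXVII (Roman numeral) → 10 + 10 + 5 + 1 + 1 = 27 (decimal)
Compute 27 ÷ 27 = 1
Convert 1 (decimal) → 1 = 1×2/2 → the 1st triangular number (triangular index)
the 1st triangular number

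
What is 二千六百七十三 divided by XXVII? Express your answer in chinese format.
Convert 二千六百七十三 (Chinese numeral) → 2×1000 + 6×100 + 7×10 + 3 = 2673 (decimal)
Convert XXVII (Roman numeral) → 10 + 10 + 5 + 1 + 1 = 27 (decimal)
Compute 2673 ÷ 27 = 99
Convert 99 (decimal) → 99 = 9×10 + 9 → 九十九 (Chinese numeral)
九十九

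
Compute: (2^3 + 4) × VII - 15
Convert 2^3 (power) → 8 (decimal)
Convert VII (Roman numeral) → 5 + 1 + 1 = 7 (decimal)
Expression in decimal: (8 + 4) × 7 - 15
Parentheses first: 8 + 4 = 12
Multiply: 12 × 7 = 84
Subtract: 84 - 15 = 69
69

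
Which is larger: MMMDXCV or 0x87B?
Convert MMMDXCV (Roman numeral) → 1000 + 1000 + 1000 + 500 + 90 + 5 = 3595 (decimal)
Convert 0x87B (hexadecimal) → 8×256 + 7×16 + 11 = 2171 (decimal)
Compare 3595 vs 2171: larger = 3595
3595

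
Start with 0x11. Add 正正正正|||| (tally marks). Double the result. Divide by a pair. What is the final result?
Convert 0x11 (hexadecimal) → 1×16 + 1 = 17 (decimal)
Start: 17
Convert 正正正正|||| (tally marks) → 5 + 5 + 5 + 5 + 4 = 24 (decimal)
17 + 24 = 41
41 × 2 = 82
Convert a pair (colloquial) → 2 (decimal)
82 ÷ 2 = 41
41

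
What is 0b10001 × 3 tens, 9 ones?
Convert 0b10001 (binary) → 16 + 1 = 17 (decimal)
Convert 3 tens, 9 ones (place-value notation) → 3×10 + 9 = 39 (decimal)
Compute 17 × 39 = 663
663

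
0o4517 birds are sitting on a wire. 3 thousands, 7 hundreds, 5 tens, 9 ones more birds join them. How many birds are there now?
Convert 0o4517 (octal) → 4×512 + 5×64 + 1×8 + 7 = 2383 (decimal)
Convert 3 thousands, 7 hundreds, 5 tens, 9 ones (place-value notation) → 3×1000 + 7×100 + 5×10 + 9 = 3759 (decimal)
Compute 2383 + 3759 = 6142
6142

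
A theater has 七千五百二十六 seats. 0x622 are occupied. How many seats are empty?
Convert 七千五百二十六 (Chinese numeral) → 7×1000 + 5×100 + 2×10 + 6 = 7526 (decimal)
Convert 0x622 (hexadecimal) → 6×256 + 2×16 + 2 = 1570 (decimal)
Compute 7526 - 1570 = 5956
5956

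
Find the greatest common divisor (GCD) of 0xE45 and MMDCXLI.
Convert 0xE45 (hexadecimal) → 14×256 + 4×16 + 5 = 3653 (decimal)
Convert MMDCXLI (Roman numeral) → 1000 + 1000 + 500 + 100 + 40 + 1 = 2641 (decimal)
Compute gcd(3653, 2641) = 1
1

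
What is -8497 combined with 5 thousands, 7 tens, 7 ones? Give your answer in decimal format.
Convert 5 thousands, 7 tens, 7 ones (place-value notation) → 5×1000 + 7×10 + 7 = 5077 (decimal)
Compute -8497 + 5077 = -3420
-3420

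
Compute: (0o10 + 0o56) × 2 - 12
Convert 0o10 (octal) → 1×8 = 8 (decimal)
Convert 0o56 (octal) → 5×8 + 6 = 46 (decimal)
Expression in decimal: (8 + 46) × 2 - 12
Parentheses first: 8 + 46 = 54
Multiply: 54 × 2 = 108
Subtract: 108 - 12 = 96
96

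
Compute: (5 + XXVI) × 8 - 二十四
Convert XXVI (Roman numeral) → 10 + 10 + 5 + 1 = 26 (decimal)
Convert 二十四 (Chinese numeral) → 2×10 + 4 = 24 (decimal)
Expression in decimal: (5 + 26) × 8 - 24
Parentheses first: 5 + 26 = 31
Multiply: 31 × 8 = 248
Subtract: 248 - 24 = 224
224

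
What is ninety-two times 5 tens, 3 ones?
Convert ninety-two (English words) → 92 (decimal)
Convert 5 tens, 3 ones (place-value notation) → 5×10 + 3 = 53 (decimal)
Compute 92 × 53 = 4876
4876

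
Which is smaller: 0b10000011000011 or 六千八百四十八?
Convert 0b10000011000011 (binary) → 8192 + 128 + 64 + 2 + 1 = 8387 (decimal)
Convert 六千八百四十八 (Chinese numeral) → 6×1000 + 8×100 + 4×10 + 8 = 6848 (decimal)
Compare 8387 vs 6848: smaller = 6848
6848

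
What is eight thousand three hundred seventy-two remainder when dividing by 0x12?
Convert eight thousand three hundred seventy-two (English words) → 8×1000 + 3×100 + 72 = 8372 (decimal)
Convert 0x12 (hexadecimal) → 1×16 + 2 = 18 (decimal)
Compute 8372 mod 18 = 2
2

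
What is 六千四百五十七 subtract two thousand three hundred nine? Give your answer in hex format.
Convert 六千四百五十七 (Chinese numeral) → 6×1000 + 4×100 + 5×10 + 7 = 6457 (decimal)
Convert two thousand three hundred nine (English words) → 2×1000 + 3×100 + 9 = 2309 (decimal)
Compute 6457 - 2309 = 4148
Convert 4148 (decimal) → 4148 = 1×4096 + 3×16 + 4 → 0x1034 (hexadecimal)
0x1034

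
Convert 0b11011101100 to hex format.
Convert 0b11011101100 (binary) → 1024 + 512 + 128 + 64 + 32 + 8 + 4 = 1772 (decimal)
Convert 1772 (decimal) → 1772 = 6×256 + 14×16 + 12 → 0x6EC (hexadecimal)
0x6EC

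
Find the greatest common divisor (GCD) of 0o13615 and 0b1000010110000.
Convert 0o13615 (octal) → 1×4096 + 3×512 + 6×64 + 1×8 + 5 = 6029 (decimal)
Convert 0b1000010110000 (binary) → 4096 + 128 + 32 + 16 = 4272 (decimal)
Compute gcd(6029, 4272) = 1
1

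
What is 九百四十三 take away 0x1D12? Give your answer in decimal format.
Convert 九百四十三 (Chinese numeral) → 9×100 + 4×10 + 3 = 943 (decimal)
Convert 0x1D12 (hexadecimal) → 1×4096 + 13×256 + 1×16 + 2 = 7442 (decimal)
Compute 943 - 7442 = -6499
-6499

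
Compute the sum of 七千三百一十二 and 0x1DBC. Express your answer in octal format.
Convert 七千三百一十二 (Chinese numeral) → 7×1000 + 3×100 + 1×10 + 2 = 7312 (decimal)
Convert 0x1DBC (hexadecimal) → 1×4096 + 13×256 + 11×16 + 12 = 7612 (decimal)
Compute 7312 + 7612 = 14924
Convert 14924 (decimal) → 14924 = 3×4096 + 5×512 + 1×64 + 1×8 + 4 → 0o35114 (octal)
0o35114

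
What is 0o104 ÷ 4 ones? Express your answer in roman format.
Convert 0o104 (octal) → 1×64 + 4 = 68 (decimal)
Convert 4 ones (place-value notation) → 4 (decimal)
Compute 68 ÷ 4 = 17
Convert 17 (decimal) → 17 = 10 + 5 + 1 + 1 → XVII (Roman numeral)
XVII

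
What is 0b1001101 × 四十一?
Convert 0b1001101 (binary) → 64 + 8 + 4 + 1 = 77 (decimal)
Convert 四十一 (Chinese numeral) → 4×10 + 1 = 41 (decimal)
Compute 77 × 41 = 3157
3157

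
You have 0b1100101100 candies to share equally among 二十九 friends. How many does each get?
Convert 0b1100101100 (binary) → 512 + 256 + 32 + 8 + 4 = 812 (decimal)
Convert 二十九 (Chinese numeral) → 2×10 + 9 = 29 (decimal)
Compute 812 ÷ 29 = 28
28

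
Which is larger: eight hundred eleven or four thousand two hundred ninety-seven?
Convert eight hundred eleven (English words) → 8×100 + 11 = 811 (decimal)
Convert four thousand two hundred ninety-seven (English words) → 4×1000 + 2×100 + 97 = 4297 (decimal)
Compare 811 vs 4297: larger = 4297
4297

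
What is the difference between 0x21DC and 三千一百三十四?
Convert 0x21DC (hexadecimal) → 2×4096 + 1×256 + 13×16 + 12 = 8668 (decimal)
Convert 三千一百三十四 (Chinese numeral) → 3×1000 + 1×100 + 3×10 + 4 = 3134 (decimal)
Difference: |8668 - 3134| = 5534
5534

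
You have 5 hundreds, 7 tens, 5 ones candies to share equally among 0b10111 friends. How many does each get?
Convert 5 hundreds, 7 tens, 5 ones (place-value notation) → 5×100 + 7×10 + 5 = 575 (decimal)
Convert 0b10111 (binary) → 16 + 4 + 2 + 1 = 23 (decimal)
Compute 575 ÷ 23 = 25
25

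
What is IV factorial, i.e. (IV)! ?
Convert IV (Roman numeral) → 4 (decimal)
Compute 4! = 24
24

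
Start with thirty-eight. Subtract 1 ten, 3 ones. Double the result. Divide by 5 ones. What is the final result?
Convert thirty-eight (English words) → 38 (decimal)
Start: 38
Convert 1 ten, 3 ones (place-value notation) → 1×10 + 3 = 13 (decimal)
38 - 13 = 25
25 × 2 = 50
Convert 5 ones (place-value notation) → 5 (decimal)
50 ÷ 5 = 10
10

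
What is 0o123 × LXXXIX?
Convert 0o123 (octal) → 1×64 + 2×8 + 3 = 83 (decimal)
Convert LXXXIX (Roman numeral) → 50 + 10 + 10 + 10 + 9 = 89 (decimal)
Compute 83 × 89 = 7387
7387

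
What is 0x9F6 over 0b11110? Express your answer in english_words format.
Convert 0x9F6 (hexadecimal) → 9×256 + 15×16 + 6 = 2550 (decimal)
Convert 0b11110 (binary) → 16 + 8 + 4 + 2 = 30 (decimal)
Compute 2550 ÷ 30 = 85
Convert 85 (decimal) → eighty-five (English words)
eighty-five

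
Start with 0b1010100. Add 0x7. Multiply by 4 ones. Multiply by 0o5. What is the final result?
Convert 0b1010100 (binary) → 64 + 16 + 4 = 84 (decimal)
Start: 84
Convert 0x7 (hexadecimal) → 7 (decimal)
84 + 7 = 91
Convert 4 ones (place-value notation) → 4 (decimal)
91 × 4 = 364
Convert 0o5 (octal) → 5 (decimal)
364 × 5 = 1820
1820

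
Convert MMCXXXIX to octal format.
Convert MMCXXXIX (Roman numeral) → 1000 + 1000 + 100 + 10 + 10 + 10 + 9 = 2139 (decimal)
Convert 2139 (decimal) → 2139 = 4×512 + 1×64 + 3×8 + 3 → 0o4133 (octal)
0o4133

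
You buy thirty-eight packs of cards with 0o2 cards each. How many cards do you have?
Convert 0o2 (octal) → 2 (decimal)
Convert thirty-eight (English words) → 38 (decimal)
Compute 2 × 38 = 76
76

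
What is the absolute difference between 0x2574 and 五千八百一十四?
Convert 0x2574 (hexadecimal) → 2×4096 + 5×256 + 7×16 + 4 = 9588 (decimal)
Convert 五千八百一十四 (Chinese numeral) → 5×1000 + 8×100 + 1×10 + 4 = 5814 (decimal)
Compute |9588 - 5814| = 3774
3774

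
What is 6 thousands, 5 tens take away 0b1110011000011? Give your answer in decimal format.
Convert 6 thousands, 5 tens (place-value notation) → 6×1000 + 5×10 = 6050 (decimal)
Convert 0b1110011000011 (binary) → 4096 + 2048 + 1024 + 128 + 64 + 2 + 1 = 7363 (decimal)
Compute 6050 - 7363 = -1313
-1313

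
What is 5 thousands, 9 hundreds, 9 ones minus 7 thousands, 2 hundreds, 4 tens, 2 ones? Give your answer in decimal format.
Convert 5 thousands, 9 hundreds, 9 ones (place-value notation) → 5×1000 + 9×100 + 9 = 5909 (decimal)
Convert 7 thousands, 2 hundreds, 4 tens, 2 ones (place-value notation) → 7×1000 + 2×100 + 4×10 + 2 = 7242 (decimal)
Compute 5909 - 7242 = -1333
-1333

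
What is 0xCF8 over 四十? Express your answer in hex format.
Convert 0xCF8 (hexadecimal) → 12×256 + 15×16 + 8 = 3320 (decimal)
Convert 四十 (Chinese numeral) → 4×10 = 40 (decimal)
Compute 3320 ÷ 40 = 83
Convert 83 (decimal) → 83 = 5×16 + 3 → 0x53 (hexadecimal)
0x53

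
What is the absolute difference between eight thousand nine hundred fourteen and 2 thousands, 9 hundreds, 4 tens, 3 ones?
Convert eight thousand nine hundred fourteen (English words) → 8×1000 + 9×100 + 14 = 8914 (decimal)
Convert 2 thousands, 9 hundreds, 4 tens, 3 ones (place-value notation) → 2×1000 + 9×100 + 4×10 + 3 = 2943 (decimal)
Compute |8914 - 2943| = 5971
5971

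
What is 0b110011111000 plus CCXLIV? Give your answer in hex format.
Convert 0b110011111000 (binary) → 2048 + 1024 + 128 + 64 + 32 + 16 + 8 = 3320 (decimal)
Convert CCXLIV (Roman numeral) → 100 + 100 + 40 + 4 = 244 (decimal)
Compute 3320 + 244 = 3564
Convert 3564 (decimal) → 3564 = 13×256 + 14×16 + 12 → 0xDEC (hexadecimal)
0xDEC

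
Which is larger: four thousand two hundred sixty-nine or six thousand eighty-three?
Convert four thousand two hundred sixty-nine (English words) → 4×1000 + 2×100 + 69 = 4269 (decimal)
Convert six thousand eighty-three (English words) → 6×1000 + 83 = 6083 (decimal)
Compare 4269 vs 6083: larger = 6083
6083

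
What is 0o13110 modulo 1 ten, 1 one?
Convert 0o13110 (octal) → 1×4096 + 3×512 + 1×64 + 1×8 = 5704 (decimal)
Convert 1 ten, 1 one (place-value notation) → 1×10 + 1 = 11 (decimal)
Compute 5704 mod 11 = 6
6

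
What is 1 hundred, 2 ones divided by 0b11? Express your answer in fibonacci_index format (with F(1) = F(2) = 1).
Convert 1 hundred, 2 ones (place-value notation) → 1×100 + 2 = 102 (decimal)
Convert 0b11 (binary) → 2 + 1 = 3 (decimal)
Compute 102 ÷ 3 = 34
Convert 34 (decimal) → 1, 1, 2, 3, 5, 8, 13, 21, 34 → the 9th Fibonacci number (Fibonacci index)
the 9th Fibonacci number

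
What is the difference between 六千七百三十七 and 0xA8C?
Convert 六千七百三十七 (Chinese numeral) → 6×1000 + 7×100 + 3×10 + 7 = 6737 (decimal)
Convert 0xA8C (hexadecimal) → 10×256 + 8×16 + 12 = 2700 (decimal)
Difference: |6737 - 2700| = 4037
4037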